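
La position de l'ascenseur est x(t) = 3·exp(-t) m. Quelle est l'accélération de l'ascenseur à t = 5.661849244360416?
Pour résoudre ceci, nous devons prendre 2 dérivées de notre équation de la position x(t) = 3·exp(-t). La dérivée de la position donne la vitesse: v(t) = -3·exp(-t). En prenant d/dt de v(t), nous trouvons a(t) = 3·exp(-t). En utilisant a(t) = 3·exp(-t) et en substituant t = 5.661849244360416, nous trouvons a = 0.0104282484731955.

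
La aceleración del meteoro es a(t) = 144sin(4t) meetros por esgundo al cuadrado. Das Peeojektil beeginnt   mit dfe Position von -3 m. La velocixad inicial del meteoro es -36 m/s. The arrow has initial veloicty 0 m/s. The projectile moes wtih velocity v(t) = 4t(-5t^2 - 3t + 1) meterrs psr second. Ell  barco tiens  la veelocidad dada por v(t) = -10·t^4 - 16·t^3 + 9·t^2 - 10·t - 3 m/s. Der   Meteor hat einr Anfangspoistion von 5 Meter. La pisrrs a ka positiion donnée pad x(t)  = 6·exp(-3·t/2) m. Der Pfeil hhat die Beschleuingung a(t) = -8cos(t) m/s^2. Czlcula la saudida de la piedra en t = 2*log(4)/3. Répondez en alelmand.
Wir müssen unsere Gleichung für die Position x(t) = 6·exp(-3·t/2) 3-mal ableiten. Mit d/dt von x(t) finden wir v(t) = -9·exp(-3·t/2). Mit d/dt von v(t) finden wir a(t) = 27·exp(-3·t/2)/2. Die Ableitung von der Beschleunigung ergibt den Ruck: j(t) = -81·exp(-3·t/2)/4. Aus der Gleichung für den Ruck j(t) = -81·exp(-3·t/2)/4, setzen wir t = 2*log(4)/3 ein und erhalten j = -81/16.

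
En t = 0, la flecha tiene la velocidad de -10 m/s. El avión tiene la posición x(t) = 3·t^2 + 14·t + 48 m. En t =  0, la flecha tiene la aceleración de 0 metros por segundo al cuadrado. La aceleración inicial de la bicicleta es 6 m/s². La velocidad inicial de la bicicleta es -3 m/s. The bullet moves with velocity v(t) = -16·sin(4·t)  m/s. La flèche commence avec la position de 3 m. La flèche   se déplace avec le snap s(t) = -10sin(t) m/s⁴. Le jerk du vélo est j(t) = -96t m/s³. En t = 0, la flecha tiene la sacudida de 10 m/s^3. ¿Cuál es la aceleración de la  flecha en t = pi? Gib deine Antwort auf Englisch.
We need to integrate our snap equation s(t) = -10·sin(t) 2 times. Integrating snap and using the initial condition j(0) = 10, we get j(t) = 10·cos(t). Integrating jerk and using the initial condition a(0) = 0, we get a(t) = 10·sin(t). Using a(t) = 10·sin(t) and substituting t = pi, we find a = 0.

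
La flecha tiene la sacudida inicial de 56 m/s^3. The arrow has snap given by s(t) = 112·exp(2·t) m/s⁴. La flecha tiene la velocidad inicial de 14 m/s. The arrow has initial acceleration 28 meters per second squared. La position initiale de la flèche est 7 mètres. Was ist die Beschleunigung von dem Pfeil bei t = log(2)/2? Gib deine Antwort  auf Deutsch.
Ausgehend von dem Snap s(t) = 112·exp(2·t), nehmen wir 2 Stammfunktionen. Durch Integration von dem Snap und Verwendung der Anfangsbedingung j(0) = 56, erhalten wir j(t) = 56·exp(2·t). Mit ∫j(t)dt und Anwendung von a(0) = 28, finden wir a(t) = 28·exp(2·t). Aus der Gleichung für die Beschleunigung a(t) = 28·exp(2·t), setzen wir t = log(2)/2 ein und erhalten a = 56.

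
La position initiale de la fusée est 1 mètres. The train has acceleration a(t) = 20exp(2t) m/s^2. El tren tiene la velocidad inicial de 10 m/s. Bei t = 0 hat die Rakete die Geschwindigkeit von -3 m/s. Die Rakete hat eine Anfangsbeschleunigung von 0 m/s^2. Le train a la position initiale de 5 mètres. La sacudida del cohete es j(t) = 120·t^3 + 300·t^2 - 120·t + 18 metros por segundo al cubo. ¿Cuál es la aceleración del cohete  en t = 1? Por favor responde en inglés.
Starting from jerk j(t) = 120·t^3 + 300·t^2 - 120·t + 18, we take 1 antiderivative. Integrating jerk and using the initial condition a(0) = 0, we get a(t) = 2·t·(15·t^3 + 50·t^2 - 30·t + 9). From the given acceleration equation a(t) = 2·t·(15·t^3 + 50·t^2 - 30·t + 9), we substitute t = 1 to get a = 88.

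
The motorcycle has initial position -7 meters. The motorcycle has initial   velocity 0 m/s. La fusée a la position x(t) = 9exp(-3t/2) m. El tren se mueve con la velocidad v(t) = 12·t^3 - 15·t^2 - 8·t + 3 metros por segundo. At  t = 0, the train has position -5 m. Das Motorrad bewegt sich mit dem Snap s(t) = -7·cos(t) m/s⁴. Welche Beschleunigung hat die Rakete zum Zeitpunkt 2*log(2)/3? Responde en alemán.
Um dies zu lösen, müssen wir 2 Ableitungen unserer Gleichung für die Position x(t) = 9·exp(-3·t/2) nehmen. Durch Ableiten von der Position erhalten wir die Geschwindigkeit: v(t) = -27·exp(-3·t/2)/2. Mit d/dt von v(t) finden wir a(t) = 81·exp(-3·t/2)/4. Mit a(t) = 81·exp(-3·t/2)/4 und Einsetzen von t = 2*log(2)/3, finden wir a = 81/8.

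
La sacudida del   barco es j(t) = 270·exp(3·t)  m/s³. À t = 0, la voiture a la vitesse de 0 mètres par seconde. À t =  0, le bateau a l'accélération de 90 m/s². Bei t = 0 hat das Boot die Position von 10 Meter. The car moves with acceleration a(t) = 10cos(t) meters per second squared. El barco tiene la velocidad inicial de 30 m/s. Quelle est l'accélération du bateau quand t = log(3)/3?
Nous devons trouver la primitive de notre équation du jerk j(t) = 270·exp(3·t) 1 fois. En intégrant le jerk et en utilisant la condition initiale a(0) = 90, nous obtenons a(t) = 90·exp(3·t). De l'équation de l'accélération a(t) = 90·exp(3·t), nous substituons t = log(3)/3 pour obtenir a = 270.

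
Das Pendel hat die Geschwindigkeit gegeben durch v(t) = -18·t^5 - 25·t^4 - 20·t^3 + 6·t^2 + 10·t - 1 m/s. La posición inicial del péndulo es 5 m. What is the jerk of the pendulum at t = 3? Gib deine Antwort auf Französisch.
Pour résoudre ceci, nous devons prendre 2 dérivées de notre équation de la vitesse v(t) = -18·t^5 - 25·t^4 - 20·t^3 + 6·t^2 + 10·t - 1. En prenant d/dt de v(t), nous trouvons a(t) = -90·t^4 - 100·t^3 - 60·t^2 + 12·t + 10. La dérivée de l'accélération donne le jerk: j(t) = -360·t^3 - 300·t^2 - 120·t + 12. Nous avons le jerk j(t) = -360·t^3 - 300·t^2 - 120·t + 12. En substituant t = 3: j(3) = -12768.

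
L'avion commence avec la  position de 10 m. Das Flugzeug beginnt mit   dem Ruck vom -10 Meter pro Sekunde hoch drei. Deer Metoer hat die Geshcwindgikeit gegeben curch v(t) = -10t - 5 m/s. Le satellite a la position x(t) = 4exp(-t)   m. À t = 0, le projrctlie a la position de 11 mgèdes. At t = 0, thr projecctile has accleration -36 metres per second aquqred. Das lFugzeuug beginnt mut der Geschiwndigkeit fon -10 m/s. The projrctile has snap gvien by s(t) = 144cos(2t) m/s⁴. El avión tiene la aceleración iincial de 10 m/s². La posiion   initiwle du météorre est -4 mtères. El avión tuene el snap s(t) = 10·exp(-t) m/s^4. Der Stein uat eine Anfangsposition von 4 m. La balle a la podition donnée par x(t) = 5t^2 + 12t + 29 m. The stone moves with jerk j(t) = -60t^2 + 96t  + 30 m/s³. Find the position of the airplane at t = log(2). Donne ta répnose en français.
Nous devons trouver la primitive de notre équation du snap s(t) = 10·exp(-t) 4 fois. En intégrant le snap et en utilisant la condition initiale j(0) = -10, nous obtenons j(t) = -10·exp(-t). La primitive du jerk, avec a(0) = 10, donne l'accélération: a(t) = 10·exp(-t). En intégrant l'accélération et en utilisant la condition initiale v(0) = -10, nous obtenons v(t) = -10·exp(-t). En prenant ∫v(t)dt et en appliquant x(0) = 10, nous trouvons x(t) = 10·exp(-t). De l'équation de la position x(t) = 10·exp(-t), nous substituons t = log(2) pour obtenir x = 5.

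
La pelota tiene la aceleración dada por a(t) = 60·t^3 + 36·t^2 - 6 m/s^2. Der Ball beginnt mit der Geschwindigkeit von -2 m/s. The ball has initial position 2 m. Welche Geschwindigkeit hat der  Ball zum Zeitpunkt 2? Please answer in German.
Wir müssen die Stammfunktion unserer Gleichung für die Beschleunigung a(t) = 60·t^3 + 36·t^2 - 6 1-mal finden. Durch Integration von der Beschleunigung und Verwendung der Anfangsbedingung v(0) = -2, erhalten wir v(t) = 15·t^4 + 12·t^3 - 6·t - 2. Aus der Gleichung für die Geschwindigkeit v(t) = 15·t^4 + 12·t^3 - 6·t - 2, setzen wir t = 2 ein und erhalten v = 322.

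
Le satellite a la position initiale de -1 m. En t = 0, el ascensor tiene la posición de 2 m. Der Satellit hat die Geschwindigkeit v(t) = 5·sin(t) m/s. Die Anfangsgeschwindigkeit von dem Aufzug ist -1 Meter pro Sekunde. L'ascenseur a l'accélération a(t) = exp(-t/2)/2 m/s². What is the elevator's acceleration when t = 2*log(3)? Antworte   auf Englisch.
We have acceleration a(t) = exp(-t/2)/2. Substituting t = 2*log(3): a(2*log(3)) = 1/6.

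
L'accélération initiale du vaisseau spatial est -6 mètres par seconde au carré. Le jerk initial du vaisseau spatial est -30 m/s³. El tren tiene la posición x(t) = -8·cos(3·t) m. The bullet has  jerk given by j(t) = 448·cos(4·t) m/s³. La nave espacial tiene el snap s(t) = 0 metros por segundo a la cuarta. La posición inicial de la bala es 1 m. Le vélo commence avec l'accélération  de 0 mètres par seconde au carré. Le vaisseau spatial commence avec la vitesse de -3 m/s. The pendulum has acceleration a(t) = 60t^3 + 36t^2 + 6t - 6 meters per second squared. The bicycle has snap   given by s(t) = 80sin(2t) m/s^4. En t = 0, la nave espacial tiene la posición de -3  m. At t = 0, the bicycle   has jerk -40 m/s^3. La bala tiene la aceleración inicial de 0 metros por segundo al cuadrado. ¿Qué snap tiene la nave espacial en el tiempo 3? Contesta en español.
De la ecuación del snap s(t) = 0, sustituimos t = 3 para obtener s = 0.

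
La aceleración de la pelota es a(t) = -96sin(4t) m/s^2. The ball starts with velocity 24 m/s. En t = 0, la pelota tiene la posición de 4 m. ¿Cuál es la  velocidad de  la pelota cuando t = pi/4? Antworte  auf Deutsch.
Um dies zu lösen, müssen wir 1 Stammfunktion unserer Gleichung für die Beschleunigung a(t) = -96·sin(4·t) finden. Durch Integration von der Beschleunigung und Verwendung der Anfangsbedingung v(0) = 24, erhalten wir v(t) = 24·cos(4·t). Wir haben die Geschwindigkeit v(t) = 24·cos(4·t). Durch Einsetzen von t = pi/4: v(pi/4) = -24.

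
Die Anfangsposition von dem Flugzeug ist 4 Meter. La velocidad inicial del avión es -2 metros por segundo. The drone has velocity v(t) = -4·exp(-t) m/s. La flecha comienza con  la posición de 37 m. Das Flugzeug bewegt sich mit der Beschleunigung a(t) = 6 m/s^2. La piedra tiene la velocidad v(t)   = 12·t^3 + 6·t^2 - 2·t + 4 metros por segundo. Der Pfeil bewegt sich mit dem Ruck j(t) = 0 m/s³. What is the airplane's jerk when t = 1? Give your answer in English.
To solve this, we need to take 1 derivative of our acceleration equation a(t) = 6. Differentiating acceleration, we get jerk: j(t) = 0. We have jerk j(t) = 0. Substituting t = 1: j(1) = 0.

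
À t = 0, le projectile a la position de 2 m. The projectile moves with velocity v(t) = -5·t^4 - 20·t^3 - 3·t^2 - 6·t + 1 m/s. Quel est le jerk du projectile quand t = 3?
Nous devons dériver notre équation de la vitesse v(t) = -5·t^4 - 20·t^3 - 3·t^2 - 6·t + 1 2 fois. En prenant d/dt de v(t), nous trouvons a(t) = -20·t^3 - 60·t^2 - 6·t - 6. En dérivant l'accélération, nous obtenons le jerk: j(t) = -60·t^2 - 120·t - 6. En utilisant j(t) = -60·t^2 - 120·t - 6 et en substituant t = 3, nous trouvons j = -906.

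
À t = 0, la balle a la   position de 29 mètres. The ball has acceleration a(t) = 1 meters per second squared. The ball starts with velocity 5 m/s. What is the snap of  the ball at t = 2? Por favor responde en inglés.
Starting from acceleration a(t) = 1, we take 2 derivatives. Taking d/dt of a(t), we find j(t) = 0. Differentiating jerk, we get snap: s(t) = 0. From the given snap equation s(t) = 0, we substitute t = 2 to get s = 0.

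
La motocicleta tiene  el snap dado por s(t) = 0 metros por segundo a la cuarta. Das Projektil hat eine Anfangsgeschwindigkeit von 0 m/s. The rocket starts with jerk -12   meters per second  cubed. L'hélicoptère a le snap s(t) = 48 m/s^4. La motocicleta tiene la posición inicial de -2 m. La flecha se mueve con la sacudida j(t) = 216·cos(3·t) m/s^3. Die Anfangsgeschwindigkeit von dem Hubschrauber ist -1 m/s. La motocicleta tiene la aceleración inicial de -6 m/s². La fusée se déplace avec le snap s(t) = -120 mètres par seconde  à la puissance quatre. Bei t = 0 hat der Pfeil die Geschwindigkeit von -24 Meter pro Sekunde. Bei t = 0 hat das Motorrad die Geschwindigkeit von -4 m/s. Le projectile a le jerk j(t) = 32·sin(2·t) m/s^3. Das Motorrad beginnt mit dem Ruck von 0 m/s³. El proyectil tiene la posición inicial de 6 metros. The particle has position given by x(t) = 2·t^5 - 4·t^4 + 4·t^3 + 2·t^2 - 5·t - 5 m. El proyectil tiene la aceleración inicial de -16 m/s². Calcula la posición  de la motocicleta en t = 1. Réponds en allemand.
Um dies zu lösen, müssen wir 4 Integrale unserer Gleichung für den Snap s(t) = 0 finden. Das Integral von dem Snap ist der Ruck. Mit j(0) = 0 erhalten wir j(t) = 0. Mit ∫j(t)dt und Anwendung von a(0) = -6, finden wir a(t) = -6. Durch Integration von der Beschleunigung und Verwendung der Anfangsbedingung v(0) = -4, erhalten wir v(t) = -6·t - 4. Durch Integration von der Geschwindigkeit und Verwendung der Anfangsbedingung x(0) = -2, erhalten wir x(t) = -3·t^2 - 4·t - 2. Wir haben die Position x(t) = -3·t^2 - 4·t - 2. Durch Einsetzen von t = 1: x(1) = -9.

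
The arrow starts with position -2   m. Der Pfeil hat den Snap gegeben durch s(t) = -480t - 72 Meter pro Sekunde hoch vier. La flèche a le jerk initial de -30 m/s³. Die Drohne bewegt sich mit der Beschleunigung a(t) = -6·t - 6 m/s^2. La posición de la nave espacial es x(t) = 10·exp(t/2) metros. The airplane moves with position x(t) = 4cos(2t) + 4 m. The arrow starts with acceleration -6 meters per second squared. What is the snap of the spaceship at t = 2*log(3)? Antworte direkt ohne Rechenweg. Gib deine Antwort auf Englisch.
At t = 2*log(3), s = 15/8.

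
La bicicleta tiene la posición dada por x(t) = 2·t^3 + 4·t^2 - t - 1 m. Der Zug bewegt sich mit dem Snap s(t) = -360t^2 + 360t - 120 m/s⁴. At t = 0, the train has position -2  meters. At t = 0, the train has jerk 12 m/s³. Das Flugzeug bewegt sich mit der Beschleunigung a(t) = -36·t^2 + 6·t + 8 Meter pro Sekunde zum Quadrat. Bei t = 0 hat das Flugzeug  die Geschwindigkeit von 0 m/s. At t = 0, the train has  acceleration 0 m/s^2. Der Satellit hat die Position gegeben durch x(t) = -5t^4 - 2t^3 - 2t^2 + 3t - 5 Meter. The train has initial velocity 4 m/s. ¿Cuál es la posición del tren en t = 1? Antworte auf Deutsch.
Wir müssen das Integral unserer Gleichung für den Snap s(t) = -360·t^2 + 360·t - 120 4-mal finden. Die Stammfunktion von dem Snap, mit j(0) = 12, ergibt den Ruck: j(t) = -120·t^3 + 180·t^2 - 120·t + 12. Mit ∫j(t)dt und Anwendung von a(0) = 0, finden wir a(t) = 6·t·(-5·t^3 + 10·t^2 - 10·t + 2). Die Stammfunktion von der Beschleunigung ist die Geschwindigkeit. Mit v(0) = 4 erhalten wir v(t) = -6·t^5 + 15·t^4 - 20·t^3 + 6·t^2 + 4. Die Stammfunktion von der Geschwindigkeit ist die Position. Mit x(0) = -2 erhalten wir x(t) = -t^6 + 3·t^5 - 5·t^4 + 2·t^3 + 4·t - 2. Wir haben die Position x(t) = -t^6 + 3·t^5 - 5·t^4 + 2·t^3 + 4·t - 2. Durch Einsetzen von t = 1: x(1) = 1.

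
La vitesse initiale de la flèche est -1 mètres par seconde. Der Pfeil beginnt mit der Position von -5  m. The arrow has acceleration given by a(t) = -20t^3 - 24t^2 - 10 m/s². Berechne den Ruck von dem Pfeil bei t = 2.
Wir müssen unsere Gleichung für die Beschleunigung a(t) = -20·t^3 - 24·t^2 - 10 1-mal ableiten. Mit d/dt von a(t) finden wir j(t) = -60·t^2 - 48·t. Mit j(t) = -60·t^2 - 48·t und Einsetzen von t = 2, finden wir j = -336.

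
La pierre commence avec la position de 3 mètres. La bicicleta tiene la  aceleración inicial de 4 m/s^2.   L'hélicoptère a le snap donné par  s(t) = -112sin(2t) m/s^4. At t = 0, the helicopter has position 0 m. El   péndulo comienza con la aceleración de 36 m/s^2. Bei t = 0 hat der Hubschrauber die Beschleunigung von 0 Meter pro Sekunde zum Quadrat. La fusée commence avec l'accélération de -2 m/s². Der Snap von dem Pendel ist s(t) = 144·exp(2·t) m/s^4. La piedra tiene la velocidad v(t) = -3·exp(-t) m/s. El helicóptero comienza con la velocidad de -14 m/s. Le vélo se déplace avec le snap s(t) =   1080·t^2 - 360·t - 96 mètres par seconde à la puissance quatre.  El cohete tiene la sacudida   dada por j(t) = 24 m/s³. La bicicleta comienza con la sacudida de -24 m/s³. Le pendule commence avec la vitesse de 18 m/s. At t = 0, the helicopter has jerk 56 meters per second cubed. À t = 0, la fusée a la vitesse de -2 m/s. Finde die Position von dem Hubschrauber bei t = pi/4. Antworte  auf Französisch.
En partant du snap s(t) = -112·sin(2·t), nous prenons 4 intégrales. L'intégrale du snap, avec j(0) = 56, donne le jerk: j(t) = 56·cos(2·t). En intégrant le jerk et en utilisant la condition initiale a(0) = 0, nous obtenons a(t) = 28·sin(2·t). La primitive de l'accélération, avec v(0) = -14, donne la vitesse: v(t) = -14·cos(2·t). En intégrant la vitesse et en utilisant la condition initiale x(0) = 0, nous obtenons x(t) = -7·sin(2·t). En utilisant x(t) = -7·sin(2·t) et en substituant t = pi/4, nous trouvons x = -7.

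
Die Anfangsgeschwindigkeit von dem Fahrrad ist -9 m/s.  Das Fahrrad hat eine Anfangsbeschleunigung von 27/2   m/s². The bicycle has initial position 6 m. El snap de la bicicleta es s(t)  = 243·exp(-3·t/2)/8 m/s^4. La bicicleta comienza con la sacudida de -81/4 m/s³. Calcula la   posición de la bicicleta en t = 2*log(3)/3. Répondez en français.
Pour résoudre ceci, nous devons prendre 4 primitives de notre équation du snap s(t) = 243·exp(-3·t/2)/8. La primitive du snap est le jerk. En utilisant j(0) = -81/4, nous obtenons j(t) = -81·exp(-3·t/2)/4. La primitive du jerk est l'accélération. En utilisant a(0) = 27/2, nous obtenons a(t) = 27·exp(-3·t/2)/2. En intégrant l'accélération et en utilisant la condition initiale v(0) = -9, nous obtenons v(t) = -9·exp(-3·t/2). L'intégrale de la vitesse est la position. En utilisant x(0) = 6, nous obtenons x(t) = 6·exp(-3·t/2). De l'équation de la position x(t) = 6·exp(-3·t/2), nous substituons t = 2*log(3)/3 pour obtenir x = 2.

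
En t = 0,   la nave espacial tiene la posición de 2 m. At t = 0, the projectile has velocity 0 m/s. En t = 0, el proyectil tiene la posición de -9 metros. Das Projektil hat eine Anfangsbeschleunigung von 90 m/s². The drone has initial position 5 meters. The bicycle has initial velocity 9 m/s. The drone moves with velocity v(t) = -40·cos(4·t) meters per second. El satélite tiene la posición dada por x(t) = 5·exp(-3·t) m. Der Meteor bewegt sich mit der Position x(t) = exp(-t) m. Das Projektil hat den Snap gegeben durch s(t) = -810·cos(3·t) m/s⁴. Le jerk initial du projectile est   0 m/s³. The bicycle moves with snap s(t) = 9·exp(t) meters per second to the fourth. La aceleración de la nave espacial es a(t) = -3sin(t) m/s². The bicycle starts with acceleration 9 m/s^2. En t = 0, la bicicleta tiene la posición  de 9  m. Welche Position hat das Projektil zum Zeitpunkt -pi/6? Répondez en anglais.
Starting from snap s(t) = -810·cos(3·t), we take 4 antiderivatives. Finding the antiderivative of s(t) and using j(0) = 0: j(t) = -270·sin(3·t). The antiderivative of jerk is acceleration. Using a(0) = 90, we get a(t) = 90·cos(3·t). Integrating acceleration and using the initial condition v(0) = 0, we get v(t) = 30·sin(3·t). The integral of velocity is position. Using x(0) = -9, we get x(t) = 1 - 10·cos(3·t). We have position x(t) = 1 - 10·cos(3·t). Substituting t = -pi/6: x(-pi/6) = 1.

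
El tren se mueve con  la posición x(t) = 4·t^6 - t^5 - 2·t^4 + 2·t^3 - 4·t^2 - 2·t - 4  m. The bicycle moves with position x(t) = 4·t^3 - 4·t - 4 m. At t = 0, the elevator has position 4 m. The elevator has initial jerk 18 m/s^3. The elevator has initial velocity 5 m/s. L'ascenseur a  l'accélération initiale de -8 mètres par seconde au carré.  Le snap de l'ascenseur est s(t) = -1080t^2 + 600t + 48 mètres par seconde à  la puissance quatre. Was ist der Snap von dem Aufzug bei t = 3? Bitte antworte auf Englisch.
We have snap s(t) = -1080·t^2 + 600·t + 48. Substituting t = 3: s(3) = -7872.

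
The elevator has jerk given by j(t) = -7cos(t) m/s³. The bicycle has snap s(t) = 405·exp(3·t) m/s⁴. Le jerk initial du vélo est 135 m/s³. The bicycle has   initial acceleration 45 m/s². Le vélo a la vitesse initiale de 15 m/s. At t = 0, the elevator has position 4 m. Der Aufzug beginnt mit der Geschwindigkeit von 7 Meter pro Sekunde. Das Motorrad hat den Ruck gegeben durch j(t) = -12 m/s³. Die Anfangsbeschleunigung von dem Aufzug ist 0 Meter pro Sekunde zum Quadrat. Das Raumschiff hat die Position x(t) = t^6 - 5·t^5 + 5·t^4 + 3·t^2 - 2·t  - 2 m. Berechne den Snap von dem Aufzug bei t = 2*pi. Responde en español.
Partiendo de la sacudida j(t) = -7·cos(t), tomamos 1 derivada. La derivada de la sacudida da el snap: s(t) = 7·sin(t). Usando s(t) = 7·sin(t) y sustituyendo t = 2*pi, encontramos s = 0.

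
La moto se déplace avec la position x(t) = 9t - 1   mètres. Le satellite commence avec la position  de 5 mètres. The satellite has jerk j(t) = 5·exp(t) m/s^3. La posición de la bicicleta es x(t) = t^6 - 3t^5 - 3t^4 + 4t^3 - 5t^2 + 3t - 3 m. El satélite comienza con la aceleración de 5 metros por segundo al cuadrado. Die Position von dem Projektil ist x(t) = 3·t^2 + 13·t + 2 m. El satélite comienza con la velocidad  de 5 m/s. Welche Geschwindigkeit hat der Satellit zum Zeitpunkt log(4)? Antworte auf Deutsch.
Wir müssen unsere Gleichung für den Ruck j(t) = 5·exp(t) 2-mal integrieren. Das Integral von dem Ruck ist die Beschleunigung. Mit a(0) = 5 erhalten wir a(t) = 5·exp(t). Durch Integration von der Beschleunigung und Verwendung der Anfangsbedingung v(0) = 5, erhalten wir v(t) = 5·exp(t). Mit v(t) = 5·exp(t) und Einsetzen von t = log(4), finden wir v = 20.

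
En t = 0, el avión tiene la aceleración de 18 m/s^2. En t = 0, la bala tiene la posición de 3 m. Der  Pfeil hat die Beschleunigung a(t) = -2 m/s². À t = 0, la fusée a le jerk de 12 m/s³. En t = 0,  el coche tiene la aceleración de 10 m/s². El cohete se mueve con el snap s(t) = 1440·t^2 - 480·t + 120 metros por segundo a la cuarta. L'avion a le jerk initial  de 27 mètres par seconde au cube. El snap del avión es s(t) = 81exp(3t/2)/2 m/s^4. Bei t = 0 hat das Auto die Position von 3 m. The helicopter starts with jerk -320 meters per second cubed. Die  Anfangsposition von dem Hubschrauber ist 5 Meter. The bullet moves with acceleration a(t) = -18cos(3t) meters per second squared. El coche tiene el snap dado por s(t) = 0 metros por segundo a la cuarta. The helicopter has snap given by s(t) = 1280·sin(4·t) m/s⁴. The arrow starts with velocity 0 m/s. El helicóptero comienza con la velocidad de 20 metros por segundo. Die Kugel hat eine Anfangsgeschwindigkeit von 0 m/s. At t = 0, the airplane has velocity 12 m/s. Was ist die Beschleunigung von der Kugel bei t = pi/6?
Aus der Gleichung für die Beschleunigung a(t) = -18·cos(3·t), setzen wir t = pi/6 ein und erhalten a = 0.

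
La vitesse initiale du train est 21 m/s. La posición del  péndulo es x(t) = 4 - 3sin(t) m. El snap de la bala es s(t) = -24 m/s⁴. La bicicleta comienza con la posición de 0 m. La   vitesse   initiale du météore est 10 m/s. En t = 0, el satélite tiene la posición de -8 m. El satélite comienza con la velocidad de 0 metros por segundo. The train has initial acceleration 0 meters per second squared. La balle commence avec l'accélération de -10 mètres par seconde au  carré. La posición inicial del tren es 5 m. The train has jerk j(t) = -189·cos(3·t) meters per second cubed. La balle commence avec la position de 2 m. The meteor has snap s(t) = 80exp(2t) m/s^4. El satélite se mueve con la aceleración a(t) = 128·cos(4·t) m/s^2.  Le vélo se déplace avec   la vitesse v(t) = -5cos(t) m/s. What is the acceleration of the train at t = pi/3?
We need to integrate our jerk equation j(t) = -189·cos(3·t) 1 time. Integrating jerk and using the initial condition a(0) = 0, we get a(t) = -63·sin(3·t). We have acceleration a(t) = -63·sin(3·t). Substituting t = pi/3: a(pi/3) = 0.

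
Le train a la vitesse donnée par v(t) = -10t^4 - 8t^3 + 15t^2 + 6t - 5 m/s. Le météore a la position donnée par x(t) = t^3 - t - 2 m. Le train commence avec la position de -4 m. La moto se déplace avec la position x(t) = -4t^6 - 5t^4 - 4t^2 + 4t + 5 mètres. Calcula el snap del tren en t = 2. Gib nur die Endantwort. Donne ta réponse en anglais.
The snap at t = 2 is s = -528.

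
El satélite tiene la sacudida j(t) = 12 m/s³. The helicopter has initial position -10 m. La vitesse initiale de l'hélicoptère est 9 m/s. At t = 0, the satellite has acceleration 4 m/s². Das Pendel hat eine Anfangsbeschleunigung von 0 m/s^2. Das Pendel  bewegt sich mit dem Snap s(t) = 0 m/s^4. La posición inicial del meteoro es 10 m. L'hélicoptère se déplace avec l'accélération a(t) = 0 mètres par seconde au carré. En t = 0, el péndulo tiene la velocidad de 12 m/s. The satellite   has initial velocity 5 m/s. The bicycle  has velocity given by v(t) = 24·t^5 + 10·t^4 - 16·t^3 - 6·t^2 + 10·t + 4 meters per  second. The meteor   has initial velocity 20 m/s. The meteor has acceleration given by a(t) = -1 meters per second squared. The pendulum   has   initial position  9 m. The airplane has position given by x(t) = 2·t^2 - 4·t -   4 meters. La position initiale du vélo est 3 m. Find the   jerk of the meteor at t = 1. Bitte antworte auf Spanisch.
Para resolver esto, necesitamos tomar 1 derivada de nuestra ecuación de la aceleración a(t) = -1. Derivando la aceleración, obtenemos la sacudida: j(t) = 0. De la ecuación de la sacudida j(t) = 0, sustituimos t = 1 para obtener j = 0.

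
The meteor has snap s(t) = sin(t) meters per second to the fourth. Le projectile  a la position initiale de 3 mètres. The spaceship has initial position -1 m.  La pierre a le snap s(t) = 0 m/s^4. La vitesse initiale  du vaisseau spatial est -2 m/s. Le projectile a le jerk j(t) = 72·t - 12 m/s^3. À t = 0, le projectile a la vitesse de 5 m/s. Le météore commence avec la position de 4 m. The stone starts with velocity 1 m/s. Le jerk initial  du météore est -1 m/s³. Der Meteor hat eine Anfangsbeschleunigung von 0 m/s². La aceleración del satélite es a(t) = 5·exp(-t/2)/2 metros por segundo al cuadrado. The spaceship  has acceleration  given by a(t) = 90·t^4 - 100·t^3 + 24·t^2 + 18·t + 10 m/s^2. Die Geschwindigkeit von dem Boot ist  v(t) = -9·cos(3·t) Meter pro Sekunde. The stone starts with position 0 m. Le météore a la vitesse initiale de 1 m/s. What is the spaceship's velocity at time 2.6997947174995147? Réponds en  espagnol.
Para resolver esto, necesitamos tomar 1 antiderivada de nuestra ecuación de la aceleración a(t) = 90·t^4 - 100·t^3 + 24·t^2 + 18·t + 10. Integrando la aceleración y usando la condición inicial v(0) = -2, obtenemos v(t) = 18·t^5 - 25·t^4 + 8·t^3 + 9·t^2 + 10·t - 2. Tenemos la velocidad v(t) = 18·t^5 - 25·t^4 + 8·t^3 + 9·t^2 + 10·t - 2. Sustituyendo t = 2.6997947174995147: v(2.6997947174995147) = 1501.64911825136.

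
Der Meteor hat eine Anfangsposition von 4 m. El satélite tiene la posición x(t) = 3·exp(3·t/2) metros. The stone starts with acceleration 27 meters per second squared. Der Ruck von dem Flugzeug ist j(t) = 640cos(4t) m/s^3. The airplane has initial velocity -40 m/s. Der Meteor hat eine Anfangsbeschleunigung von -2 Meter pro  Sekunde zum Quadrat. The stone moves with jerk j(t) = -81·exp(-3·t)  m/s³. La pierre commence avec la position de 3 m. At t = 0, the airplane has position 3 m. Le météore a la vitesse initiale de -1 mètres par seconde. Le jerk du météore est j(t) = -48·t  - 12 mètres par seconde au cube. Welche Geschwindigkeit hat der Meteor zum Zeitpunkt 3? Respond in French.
En partant du jerk j(t) = -48·t - 12, nous prenons 2 intégrales. L'intégrale du jerk est l'accélération. En utilisant a(0) = -2, nous obtenons a(t) = -24·t^2 - 12·t - 2. En intégrant l'accélération et en utilisant la condition initiale v(0) = -1, nous obtenons v(t) = -8·t^3 - 6·t^2 - 2·t - 1. En utilisant v(t) = -8·t^3 - 6·t^2 - 2·t - 1 et en substituant t = 3, nous trouvons v = -277.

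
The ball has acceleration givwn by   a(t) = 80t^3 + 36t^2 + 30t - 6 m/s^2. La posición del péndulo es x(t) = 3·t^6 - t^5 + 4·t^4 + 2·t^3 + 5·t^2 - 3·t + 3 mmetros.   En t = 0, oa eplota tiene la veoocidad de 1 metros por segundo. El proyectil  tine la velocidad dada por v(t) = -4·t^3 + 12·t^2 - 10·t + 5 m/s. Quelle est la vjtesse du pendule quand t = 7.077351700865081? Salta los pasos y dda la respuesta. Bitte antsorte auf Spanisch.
En t = 7.077351700865081, v = 313110.204624800.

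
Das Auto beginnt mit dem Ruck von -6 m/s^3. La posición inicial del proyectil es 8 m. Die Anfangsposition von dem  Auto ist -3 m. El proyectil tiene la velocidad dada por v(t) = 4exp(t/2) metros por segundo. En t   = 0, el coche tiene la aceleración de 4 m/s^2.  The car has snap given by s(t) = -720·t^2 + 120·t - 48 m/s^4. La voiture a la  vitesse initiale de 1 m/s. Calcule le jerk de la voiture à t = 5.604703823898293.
En partant du snap s(t) = -720·t^2 + 120·t - 48, nous prenons 1 primitive. En intégrant le snap et en utilisant la condition initiale j(0) = -6, nous obtenons j(t) = -240·t^3 + 60·t^2 - 48·t - 6. Nous avons le jerk j(t) = -240·t^3 + 60·t^2 - 48·t - 6. En substituant t = 5.604703823898293: j(5.604703823898293) = -40644.4013037404.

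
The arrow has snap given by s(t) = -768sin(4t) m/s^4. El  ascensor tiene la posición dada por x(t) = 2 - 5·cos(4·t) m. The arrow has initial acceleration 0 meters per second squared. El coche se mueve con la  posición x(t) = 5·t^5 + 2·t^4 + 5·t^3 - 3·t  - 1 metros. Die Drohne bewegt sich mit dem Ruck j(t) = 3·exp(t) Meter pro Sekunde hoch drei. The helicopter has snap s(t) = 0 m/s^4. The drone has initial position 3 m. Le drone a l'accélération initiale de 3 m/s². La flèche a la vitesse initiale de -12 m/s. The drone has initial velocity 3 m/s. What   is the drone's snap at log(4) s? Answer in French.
Nous devons dériver notre équation du jerk j(t) = 3·exp(t) 1 fois. En dérivant le jerk, nous obtenons le snap: s(t) = 3·exp(t). De l'équation du snap s(t) = 3·exp(t), nous substituons t = log(4) pour obtenir s = 12.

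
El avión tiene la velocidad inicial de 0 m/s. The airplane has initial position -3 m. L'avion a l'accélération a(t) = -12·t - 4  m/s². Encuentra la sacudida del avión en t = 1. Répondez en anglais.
Starting from acceleration a(t) = -12·t - 4, we take 1 derivative. Taking d/dt of a(t), we find j(t) = -12. From the given jerk equation j(t) = -12, we substitute t = 1 to get j = -12.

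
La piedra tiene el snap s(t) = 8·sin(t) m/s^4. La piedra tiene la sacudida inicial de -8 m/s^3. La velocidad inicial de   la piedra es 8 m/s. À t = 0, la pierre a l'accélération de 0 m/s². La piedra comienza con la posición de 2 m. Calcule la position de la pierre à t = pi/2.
En partant du snap s(t) = 8·sin(t), nous prenons 4 primitives. En prenant ∫s(t)dt et en appliquant j(0) = -8, nous trouvons j(t) = -8·cos(t). L'intégrale du jerk est l'accélération. En utilisant a(0) = 0, nous obtenons a(t) = -8·sin(t). En prenant ∫a(t)dt et en appliquant v(0) = 8, nous trouvons v(t) = 8·cos(t). La primitive de la vitesse, avec x(0) = 2, donne la position: x(t) = 8·sin(t) + 2. Nous avons la position x(t) = 8·sin(t) + 2. En substituant t = pi/2: x(pi/2) = 10.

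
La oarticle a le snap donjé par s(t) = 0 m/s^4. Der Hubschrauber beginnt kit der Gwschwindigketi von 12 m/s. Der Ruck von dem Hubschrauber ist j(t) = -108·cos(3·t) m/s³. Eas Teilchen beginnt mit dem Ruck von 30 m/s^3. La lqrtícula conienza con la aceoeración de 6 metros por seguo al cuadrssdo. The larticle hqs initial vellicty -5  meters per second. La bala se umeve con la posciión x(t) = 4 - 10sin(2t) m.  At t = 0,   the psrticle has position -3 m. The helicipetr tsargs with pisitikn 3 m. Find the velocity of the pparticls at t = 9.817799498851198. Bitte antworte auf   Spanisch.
Para resolver esto, necesitamos tomar 3 antiderivadas de nuestra ecuación del snap s(t) = 0. Integrando el snap y usando la condición inicial j(0) = 30, obtenemos j(t) = 30. Integrando la sacudida y usando la condición inicial a(0) = 6, obtenemos a(t) = 30·t + 6. Integrando la aceleración y usando la condición inicial v(0) = -5, obtenemos v(t) = 15·t^2 + 6·t - 5. Usando v(t) = 15·t^2 + 6·t - 5 y sustituyendo t = 9.817799498851198, encontramos v = 1499.74460198775.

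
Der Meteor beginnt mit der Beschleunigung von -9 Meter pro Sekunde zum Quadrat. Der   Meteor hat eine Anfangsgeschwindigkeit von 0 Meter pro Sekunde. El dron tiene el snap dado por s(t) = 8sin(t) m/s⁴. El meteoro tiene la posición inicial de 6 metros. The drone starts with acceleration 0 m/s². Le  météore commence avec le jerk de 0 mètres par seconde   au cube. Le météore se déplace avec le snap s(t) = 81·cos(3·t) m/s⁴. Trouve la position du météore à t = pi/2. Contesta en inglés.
We must find the integral of our snap equation s(t) = 81·cos(3·t) 4 times. The integral of snap, with j(0) = 0, gives jerk: j(t) = 27·sin(3·t). The integral of jerk is acceleration. Using a(0) = -9, we get a(t) = -9·cos(3·t). The integral of acceleration, with v(0) = 0, gives velocity: v(t) = -3·sin(3·t). Finding the antiderivative of v(t) and using x(0) = 6: x(t) = cos(3·t) + 5. From the given position equation x(t) = cos(3·t) + 5, we substitute t = pi/2 to get x = 5.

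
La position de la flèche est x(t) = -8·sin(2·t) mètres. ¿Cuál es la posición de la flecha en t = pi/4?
De la ecuación de la posición x(t) = -8·sin(2·t), sustituimos t = pi/4 para obtener x = -8.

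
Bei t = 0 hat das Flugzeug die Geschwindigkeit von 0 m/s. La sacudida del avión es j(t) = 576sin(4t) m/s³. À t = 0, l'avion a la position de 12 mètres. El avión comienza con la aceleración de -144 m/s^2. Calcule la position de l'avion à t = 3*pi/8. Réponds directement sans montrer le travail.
La position à t = 3*pi/8 est x = 3.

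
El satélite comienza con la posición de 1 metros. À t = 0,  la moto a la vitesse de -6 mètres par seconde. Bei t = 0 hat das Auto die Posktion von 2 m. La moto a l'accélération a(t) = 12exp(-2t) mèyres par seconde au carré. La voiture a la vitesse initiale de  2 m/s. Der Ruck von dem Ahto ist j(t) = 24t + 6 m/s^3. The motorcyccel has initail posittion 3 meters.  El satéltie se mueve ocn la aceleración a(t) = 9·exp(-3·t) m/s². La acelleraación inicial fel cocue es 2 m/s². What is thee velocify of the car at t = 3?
To find the answer, we compute 2 integrals of j(t) = 24·t + 6. Taking ∫j(t)dt and applying a(0) = 2, we find a(t) = 12·t^2 + 6·t + 2. Taking ∫a(t)dt and applying v(0) = 2, we find v(t) = 4·t^3 + 3·t^2 + 2·t + 2. We have velocity v(t) = 4·t^3 + 3·t^2 + 2·t + 2. Substituting t = 3: v(3) = 143.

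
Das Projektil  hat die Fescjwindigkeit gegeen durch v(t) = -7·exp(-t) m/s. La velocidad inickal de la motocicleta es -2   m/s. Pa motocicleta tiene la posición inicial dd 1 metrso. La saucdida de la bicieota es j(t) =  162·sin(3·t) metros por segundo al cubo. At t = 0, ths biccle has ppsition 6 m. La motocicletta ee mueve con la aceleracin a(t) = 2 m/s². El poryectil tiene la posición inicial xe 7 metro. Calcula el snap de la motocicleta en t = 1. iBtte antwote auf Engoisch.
We must differentiate our acceleration equation a(t) = 2 2 times. The derivative of acceleration gives jerk: j(t) = 0. Differentiating jerk, we get snap: s(t) = 0. From the given snap equation s(t) = 0, we substitute t = 1 to get s = 0.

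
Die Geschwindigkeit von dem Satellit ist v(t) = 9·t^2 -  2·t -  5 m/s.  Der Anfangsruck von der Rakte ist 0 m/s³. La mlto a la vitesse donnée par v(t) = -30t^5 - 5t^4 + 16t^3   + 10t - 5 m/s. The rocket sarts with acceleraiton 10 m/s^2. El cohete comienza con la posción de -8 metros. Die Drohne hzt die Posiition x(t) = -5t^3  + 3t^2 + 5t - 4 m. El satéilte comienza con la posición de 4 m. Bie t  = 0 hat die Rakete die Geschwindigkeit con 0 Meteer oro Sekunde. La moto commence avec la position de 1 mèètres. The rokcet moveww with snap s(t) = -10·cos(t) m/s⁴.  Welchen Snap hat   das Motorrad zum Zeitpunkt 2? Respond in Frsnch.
Nous devons dériver notre équation de la vitesse v(t) = -30·t^5 - 5·t^4 + 16·t^3 + 10·t - 5 3 fois. La dérivée de la vitesse donne l'accélération: a(t) = -150·t^4 - 20·t^3 + 48·t^2 + 10. En dérivant l'accélération, nous obtenons le jerk: j(t) = -600·t^3 - 60·t^2 + 96·t. En dérivant le jerk, nous obtenons le snap: s(t) = -1800·t^2 - 120·t + 96. En utilisant s(t) = -1800·t^2 - 120·t + 96 et en substituant t = 2, nous trouvons s = -7344.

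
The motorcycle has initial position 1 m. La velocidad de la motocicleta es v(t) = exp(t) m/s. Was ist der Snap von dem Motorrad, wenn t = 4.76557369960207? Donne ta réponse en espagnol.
Partiendo de la velocidad v(t) = exp(t), tomamos 3 derivadas. Tomando d/dt de v(t), encontramos a(t) = exp(t). La derivada de la aceleración da la sacudida: j(t) = exp(t). La derivada de la sacudida da el snap: s(t) = exp(t). De la ecuación del snap s(t) = exp(t), sustituimos t = 4.76557369960207 para obtener s = 117.398449415468.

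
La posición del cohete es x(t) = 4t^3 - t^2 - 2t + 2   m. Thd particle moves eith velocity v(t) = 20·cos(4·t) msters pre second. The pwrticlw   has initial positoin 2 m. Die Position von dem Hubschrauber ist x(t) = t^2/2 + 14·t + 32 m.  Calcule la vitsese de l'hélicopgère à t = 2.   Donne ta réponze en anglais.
We must differentiate our position equation x(t) = t^2/2 + 14·t + 32 1 time. The derivative of position gives velocity: v(t) = t + 14. Using v(t) = t + 14 and substituting t = 2, we find v = 16.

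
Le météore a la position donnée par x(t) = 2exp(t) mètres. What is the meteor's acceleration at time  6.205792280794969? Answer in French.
En partant de la position x(t) = 2·exp(t), nous prenons 2 dérivées. En dérivant la position, nous obtenons la vitesse: v(t) = 2·exp(t). En prenant d/dt de v(t), nous trouvons a(t) = 2·exp(t). De l'équation de l'accélération a(t) = 2·exp(t), nous substituons t = 6.205792280794969 pour obtenir a = 991.222927752000.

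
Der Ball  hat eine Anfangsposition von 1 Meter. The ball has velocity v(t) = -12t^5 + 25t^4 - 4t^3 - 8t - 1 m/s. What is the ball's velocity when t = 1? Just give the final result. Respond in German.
v(1) = 0.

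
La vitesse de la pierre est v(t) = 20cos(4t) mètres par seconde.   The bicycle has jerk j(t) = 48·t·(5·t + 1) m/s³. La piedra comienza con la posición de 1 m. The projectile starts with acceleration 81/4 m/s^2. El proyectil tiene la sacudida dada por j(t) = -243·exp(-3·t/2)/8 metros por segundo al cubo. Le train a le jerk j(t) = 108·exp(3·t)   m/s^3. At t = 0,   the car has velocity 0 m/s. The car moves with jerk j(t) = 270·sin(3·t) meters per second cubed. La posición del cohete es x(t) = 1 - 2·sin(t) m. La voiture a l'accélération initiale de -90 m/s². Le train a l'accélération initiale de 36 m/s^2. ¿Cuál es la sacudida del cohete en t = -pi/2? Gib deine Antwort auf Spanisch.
Debemos derivar nuestra ecuación de la posición x(t) = 1 - 2·sin(t) 3 veces. Tomando d/dt de x(t), encontramos v(t) = -2·cos(t). La derivada de la velocidad da la aceleración: a(t) = 2·sin(t). La derivada de la aceleración da la sacudida: j(t) = 2·cos(t). Usando j(t) = 2·cos(t) y sustituyendo t = -pi/2, encontramos j = 0.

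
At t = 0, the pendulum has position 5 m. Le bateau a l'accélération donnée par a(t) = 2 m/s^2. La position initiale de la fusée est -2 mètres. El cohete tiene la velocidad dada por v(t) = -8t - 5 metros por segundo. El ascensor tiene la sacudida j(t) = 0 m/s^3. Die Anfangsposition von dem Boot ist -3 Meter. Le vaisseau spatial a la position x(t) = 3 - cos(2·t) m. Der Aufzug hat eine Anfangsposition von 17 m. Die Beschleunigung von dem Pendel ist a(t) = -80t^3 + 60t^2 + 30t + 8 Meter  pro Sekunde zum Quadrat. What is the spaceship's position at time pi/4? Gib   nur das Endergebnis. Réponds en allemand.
Die Position bei t = pi/4 ist x = 3.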